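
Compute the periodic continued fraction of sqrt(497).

Write x_i = (sqrt(497) + m_i)/d_i with (m_0, d_0) = (0, 1). a_0 = floor(sqrt(497)) = 22, since 22^2 = 484 <= 497 < 529 = 23^2.
Iterate m_{i+1} = d_i*a_i - m_i, d_{i+1} = (497 - m_{i+1}^2)/d_i, a_{i+1} = floor((a_0 + m_{i+1})/d_{i+1}):
  m_1 = 1*22 - 0 = 22, d_1 = (497 - 22^2)/1 = 13/1 = 13, a_1 = floor((22 + 22)/13) = 3.
  m_2 = 13*3 - 22 = 17, d_2 = (497 - 17^2)/13 = 208/13 = 16, a_2 = floor((22 + 17)/16) = 2.
  m_3 = 16*2 - 17 = 15, d_3 = (497 - 15^2)/16 = 272/16 = 17, a_3 = floor((22 + 15)/17) = 2.
  m_4 = 17*2 - 15 = 19, d_4 = (497 - 19^2)/17 = 136/17 = 8, a_4 = floor((22 + 19)/8) = 5.
  m_5 = 8*5 - 19 = 21, d_5 = (497 - 21^2)/8 = 56/8 = 7, a_5 = floor((22 + 21)/7) = 6.
  m_6 = 7*6 - 21 = 21, d_6 = (497 - 21^2)/7 = 56/7 = 8, a_6 = floor((22 + 21)/8) = 5.
  m_7 = 8*5 - 21 = 19, d_7 = (497 - 19^2)/8 = 136/8 = 17, a_7 = floor((22 + 19)/17) = 2.
  m_8 = 17*2 - 19 = 15, d_8 = (497 - 15^2)/17 = 272/17 = 16, a_8 = floor((22 + 15)/16) = 2.
  m_9 = 16*2 - 15 = 17, d_9 = (497 - 17^2)/16 = 208/16 = 13, a_9 = floor((22 + 17)/13) = 3.
  m_10 = 13*3 - 17 = 22, d_10 = (497 - 22^2)/13 = 13/13 = 1, a_10 = floor((22 + 22)/1) = 44.
  m_11 = 1*44 - 22 = 22, d_11 = (497 - 22^2)/1 = 13/1 = 13: (m_11, d_11) = (m_1, d_1) = (22, 13), so from here the quotients repeat a_1, ..., a_10; the period length is 10.
Hence the expansion of sqrt(497) is a_0 = 22 followed by the repeating block 3, 2, 2, 5, 6, 5, 2, 2, 3, 44 (period 10).

[22; (3, 2, 2, 5, 6, 5, 2, 2, 3, 44)]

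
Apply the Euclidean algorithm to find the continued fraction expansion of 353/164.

[2; 6, 1, 1, 3, 1, 2]

Run the Euclidean algorithm on 353 and 164; the successive quotients are the partial quotients a_0, a_1, ... (each step inverts the fractional part left over by the previous one):
  353 = 2*164 + 25, so a_0 = 2.
  164 = 6*25 + 14, so a_1 = 6.
  25 = 1*14 + 11, so a_2 = 1.
  14 = 1*11 + 3, so a_3 = 1.
  11 = 3*3 + 2, so a_4 = 3.
  3 = 1*2 + 1, so a_5 = 1.
  2 = 2*1 + 0, so a_6 = 2.
The remainder reaches 0 after 7 divisions, so the expansion has 7 partial quotients, read off in order.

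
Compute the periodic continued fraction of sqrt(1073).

[32; (1, 3, 9, 9, 3, 1, 64)]

Write x_i = (sqrt(1073) + m_i)/d_i with (m_0, d_0) = (0, 1). a_0 = floor(sqrt(1073)) = 32, since 32^2 = 1024 <= 1073 < 1089 = 33^2.
Iterate m_{i+1} = d_i*a_i - m_i, d_{i+1} = (1073 - m_{i+1}^2)/d_i, a_{i+1} = floor((a_0 + m_{i+1})/d_{i+1}):
  m_1 = 1*32 - 0 = 32, d_1 = (1073 - 32^2)/1 = 49/1 = 49, a_1 = floor((32 + 32)/49) = 1.
  m_2 = 49*1 - 32 = 17, d_2 = (1073 - 17^2)/49 = 784/49 = 16, a_2 = floor((32 + 17)/16) = 3.
  m_3 = 16*3 - 17 = 31, d_3 = (1073 - 31^2)/16 = 112/16 = 7, a_3 = floor((32 + 31)/7) = 9.
  m_4 = 7*9 - 31 = 32, d_4 = (1073 - 32^2)/7 = 49/7 = 7, a_4 = floor((32 + 32)/7) = 9.
  m_5 = 7*9 - 32 = 31, d_5 = (1073 - 31^2)/7 = 112/7 = 16, a_5 = floor((32 + 31)/16) = 3.
  m_6 = 16*3 - 31 = 17, d_6 = (1073 - 17^2)/16 = 784/16 = 49, a_6 = floor((32 + 17)/49) = 1.
  m_7 = 49*1 - 17 = 32, d_7 = (1073 - 32^2)/49 = 49/49 = 1, a_7 = floor((32 + 32)/1) = 64.
  m_8 = 1*64 - 32 = 32, d_8 = (1073 - 32^2)/1 = 49/1 = 49: (m_8, d_8) = (m_1, d_1) = (32, 49), so from here the quotients repeat a_1, ..., a_7; the period length is 7.
Hence the expansion of sqrt(1073) is a_0 = 32 followed by the repeating block 1, 3, 9, 9, 3, 1, 64 (period 7).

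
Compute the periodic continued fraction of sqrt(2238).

Write x_i = (sqrt(2238) + m_i)/d_i with (m_0, d_0) = (0, 1). a_0 = floor(sqrt(2238)) = 47, since 47^2 = 2209 <= 2238 < 2304 = 48^2.
Iterate m_{i+1} = d_i*a_i - m_i, d_{i+1} = (2238 - m_{i+1}^2)/d_i, a_{i+1} = floor((a_0 + m_{i+1})/d_{i+1}):
  m_1 = 1*47 - 0 = 47, d_1 = (2238 - 47^2)/1 = 29/1 = 29, a_1 = floor((47 + 47)/29) = 3.
  m_2 = 29*3 - 47 = 40, d_2 = (2238 - 40^2)/29 = 638/29 = 22, a_2 = floor((47 + 40)/22) = 3.
  m_3 = 22*3 - 40 = 26, d_3 = (2238 - 26^2)/22 = 1562/22 = 71, a_3 = floor((47 + 26)/71) = 1.
  m_4 = 71*1 - 26 = 45, d_4 = (2238 - 45^2)/71 = 213/71 = 3, a_4 = floor((47 + 45)/3) = 30.
  m_5 = 3*30 - 45 = 45, d_5 = (2238 - 45^2)/3 = 213/3 = 71, a_5 = floor((47 + 45)/71) = 1.
  m_6 = 71*1 - 45 = 26, d_6 = (2238 - 26^2)/71 = 1562/71 = 22, a_6 = floor((47 + 26)/22) = 3.
  m_7 = 22*3 - 26 = 40, d_7 = (2238 - 40^2)/22 = 638/22 = 29, a_7 = floor((47 + 40)/29) = 3.
  m_8 = 29*3 - 40 = 47, d_8 = (2238 - 47^2)/29 = 29/29 = 1, a_8 = floor((47 + 47)/1) = 94.
  m_9 = 1*94 - 47 = 47, d_9 = (2238 - 47^2)/1 = 29/1 = 29: (m_9, d_9) = (m_1, d_1) = (47, 29), so from here the quotients repeat a_1, ..., a_8; the period length is 8.
Hence the expansion of sqrt(2238) is a_0 = 47 followed by the repeating block 3, 3, 1, 30, 1, 3, 3, 94 (period 8).

[47; (3, 3, 1, 30, 1, 3, 3, 94)]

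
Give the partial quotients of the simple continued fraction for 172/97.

[1; 1, 3, 2, 2, 4]

Run the Euclidean algorithm on 172 and 97; the successive quotients are the partial quotients a_0, a_1, ... (each step inverts the fractional part left over by the previous one):
  172 = 1*97 + 75, so a_0 = 1.
  97 = 1*75 + 22, so a_1 = 1.
  75 = 3*22 + 9, so a_2 = 3.
  22 = 2*9 + 4, so a_3 = 2.
  9 = 2*4 + 1, so a_4 = 2.
  4 = 4*1 + 0, so a_5 = 4.
The remainder reaches 0 after 6 divisions, so the expansion has 6 partial quotients, read off in order.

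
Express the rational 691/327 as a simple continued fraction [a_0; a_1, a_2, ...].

[2; 8, 1, 5, 6]

Run the Euclidean algorithm on 691 and 327; the successive quotients are the partial quotients a_0, a_1, ... (each step inverts the fractional part left over by the previous one):
  691 = 2*327 + 37, so a_0 = 2.
  327 = 8*37 + 31, so a_1 = 8.
  37 = 1*31 + 6, so a_2 = 1.
  31 = 5*6 + 1, so a_3 = 5.
  6 = 6*1 + 0, so a_4 = 6.
The remainder reaches 0 after 5 divisions, so the expansion has 5 partial quotients, read off in order.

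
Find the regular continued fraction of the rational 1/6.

[0; 6]

Run the Euclidean algorithm on 1 and 6; the successive quotients are the partial quotients a_0, a_1, ... (each step inverts the fractional part left over by the previous one):
  1 = 0*6 + 1, so a_0 = 0.
  6 = 6*1 + 0, so a_1 = 6.
The remainder reaches 0 after 2 divisions, so the expansion has 2 partial quotients, read off in order.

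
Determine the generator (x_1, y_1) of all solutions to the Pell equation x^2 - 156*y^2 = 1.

First expand sqrt(156) as a continued fraction. With x_i = (sqrt(156) + m_i)/d_i and (m_0, d_0) = (0, 1): a_0 = floor(sqrt(156)) = 12, since 12^2 = 144 <= 156 < 169 = 13^2.
Iterate m_{i+1} = d_i*a_i - m_i, d_{i+1} = (156 - m_{i+1}^2)/d_i, a_{i+1} = floor((a_0 + m_{i+1})/d_{i+1}):
  m_1 = 1*12 - 0 = 12, d_1 = (156 - 12^2)/1 = 12/1 = 12, a_1 = floor((12 + 12)/12) = 2.
  m_2 = 12*2 - 12 = 12, d_2 = (156 - 12^2)/12 = 12/12 = 1, a_2 = floor((12 + 12)/1) = 24.
  m_3 = 1*24 - 12 = 12, d_3 = (156 - 12^2)/1 = 12/1 = 12: (m_3, d_3) = (m_1, d_1) = (12, 12), so from here the quotients repeat a_1, a_2; the period length is 2.
So sqrt(156) = [12; (2, 24)] with period length k = 2.
k is even, so the fundamental solution of x^2 - 156y^2 = 1 is (p_{k-1}, q_{k-1}) = (p_1, q_1); compute convergents through index 1.
Convergents (p_i = a_i*p_{i-1} + p_{i-2}, q_i = a_i*q_{i-1} + q_{i-2} with p_{-2}=0, p_{-1}=1, q_{-2}=1, q_{-1}=0):
  i=0: a_0=12, p_0 = 12*1 + 0 = 12, q_0 = 12*0 + 1 = 1.
  i=1: a_1=2, p_1 = 2*12 + 1 = 25, q_1 = 2*1 + 0 = 2.
Check: 25^2 - 156*2^2 = 625 - 624 = 1, so (x, y) = (25, 2) solves the equation, and by the theorem it is the least positive solution.

(x, y) = (25, 2)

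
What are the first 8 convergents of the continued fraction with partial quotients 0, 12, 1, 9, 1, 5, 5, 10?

Using the convergent recurrence p_i = a_i*p_{i-1} + p_{i-2}, q_i = a_i*q_{i-1} + q_{i-2} with p_{-2}=0, p_{-1}=1, q_{-2}=1, q_{-1}=0:
  i=0: a_0=0, p_0 = 0*1 + 0 = 0, q_0 = 0*0 + 1 = 1.
  i=1: a_1=12, p_1 = 12*0 + 1 = 1, q_1 = 12*1 + 0 = 12.
  i=2: a_2=1, p_2 = 1*1 + 0 = 1, q_2 = 1*12 + 1 = 13.
  i=3: a_3=9, p_3 = 9*1 + 1 = 10, q_3 = 9*13 + 12 = 129.
  i=4: a_4=1, p_4 = 1*10 + 1 = 11, q_4 = 1*129 + 13 = 142.
  i=5: a_5=5, p_5 = 5*11 + 10 = 65, q_5 = 5*142 + 129 = 839.
  i=6: a_6=5, p_6 = 5*65 + 11 = 336, q_6 = 5*839 + 142 = 4337.
  i=7: a_7=10, p_7 = 10*336 + 65 = 3425, q_7 = 10*4337 + 839 = 44209.

0/1, 1/12, 1/13, 10/129, 11/142, 65/839, 336/4337, 3425/44209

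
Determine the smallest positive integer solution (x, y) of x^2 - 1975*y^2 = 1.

First expand sqrt(1975) as a continued fraction. With x_i = (sqrt(1975) + m_i)/d_i and (m_0, d_0) = (0, 1): a_0 = floor(sqrt(1975)) = 44, since 44^2 = 1936 <= 1975 < 2025 = 45^2.
Iterate m_{i+1} = d_i*a_i - m_i, d_{i+1} = (1975 - m_{i+1}^2)/d_i, a_{i+1} = floor((a_0 + m_{i+1})/d_{i+1}):
  m_1 = 1*44 - 0 = 44, d_1 = (1975 - 44^2)/1 = 39/1 = 39, a_1 = floor((44 + 44)/39) = 2.
  m_2 = 39*2 - 44 = 34, d_2 = (1975 - 34^2)/39 = 819/39 = 21, a_2 = floor((44 + 34)/21) = 3.
  m_3 = 21*3 - 34 = 29, d_3 = (1975 - 29^2)/21 = 1134/21 = 54, a_3 = floor((44 + 29)/54) = 1.
  m_4 = 54*1 - 29 = 25, d_4 = (1975 - 25^2)/54 = 1350/54 = 25, a_4 = floor((44 + 25)/25) = 2.
  m_5 = 25*2 - 25 = 25, d_5 = (1975 - 25^2)/25 = 1350/25 = 54, a_5 = floor((44 + 25)/54) = 1.
  m_6 = 54*1 - 25 = 29, d_6 = (1975 - 29^2)/54 = 1134/54 = 21, a_6 = floor((44 + 29)/21) = 3.
  m_7 = 21*3 - 29 = 34, d_7 = (1975 - 34^2)/21 = 819/21 = 39, a_7 = floor((44 + 34)/39) = 2.
  m_8 = 39*2 - 34 = 44, d_8 = (1975 - 44^2)/39 = 39/39 = 1, a_8 = floor((44 + 44)/1) = 88.
  m_9 = 1*88 - 44 = 44, d_9 = (1975 - 44^2)/1 = 39/1 = 39: (m_9, d_9) = (m_1, d_1) = (44, 39), so from here the quotients repeat a_1, ..., a_8; the period length is 8.
So sqrt(1975) = [44; (2, 3, 1, 2, 1, 3, 2, 88)] with period length k = 8.
k is even, so the fundamental solution of x^2 - 1975y^2 = 1 is (p_{k-1}, q_{k-1}) = (p_7, q_7); compute convergents through index 7.
Convergents (p_i = a_i*p_{i-1} + p_{i-2}, q_i = a_i*q_{i-1} + q_{i-2} with p_{-2}=0, p_{-1}=1, q_{-2}=1, q_{-1}=0):
  i=0: a_0=44, p_0 = 44*1 + 0 = 44, q_0 = 44*0 + 1 = 1.
  i=1: a_1=2, p_1 = 2*44 + 1 = 89, q_1 = 2*1 + 0 = 2.
  i=2: a_2=3, p_2 = 3*89 + 44 = 311, q_2 = 3*2 + 1 = 7.
  i=3: a_3=1, p_3 = 1*311 + 89 = 400, q_3 = 1*7 + 2 = 9.
  i=4: a_4=2, p_4 = 2*400 + 311 = 1111, q_4 = 2*9 + 7 = 25.
  i=5: a_5=1, p_5 = 1*1111 + 400 = 1511, q_5 = 1*25 + 9 = 34.
  i=6: a_6=3, p_6 = 3*1511 + 1111 = 5644, q_6 = 3*34 + 25 = 127.
  i=7: a_7=2, p_7 = 2*5644 + 1511 = 12799, q_7 = 2*127 + 34 = 288.
Check: 12799^2 - 1975*288^2 = 163814401 - 163814400 = 1, so (x, y) = (12799, 288) solves the equation, and by the theorem it is the least positive solution.

(x, y) = (12799, 288)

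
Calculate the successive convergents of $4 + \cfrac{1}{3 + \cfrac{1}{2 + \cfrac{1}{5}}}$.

4/1, 13/3, 30/7, 163/38

Using the convergent recurrence p_i = a_i*p_{i-1} + p_{i-2}, q_i = a_i*q_{i-1} + q_{i-2} with p_{-2}=0, p_{-1}=1, q_{-2}=1, q_{-1}=0:
  i=0: a_0=4, p_0 = 4*1 + 0 = 4, q_0 = 4*0 + 1 = 1.
  i=1: a_1=3, p_1 = 3*4 + 1 = 13, q_1 = 3*1 + 0 = 3.
  i=2: a_2=2, p_2 = 2*13 + 4 = 30, q_2 = 2*3 + 1 = 7.
  i=3: a_3=5, p_3 = 5*30 + 13 = 163, q_3 = 5*7 + 3 = 38.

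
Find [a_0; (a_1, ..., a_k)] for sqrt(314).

Write x_i = (sqrt(314) + m_i)/d_i with (m_0, d_0) = (0, 1). a_0 = floor(sqrt(314)) = 17, since 17^2 = 289 <= 314 < 324 = 18^2.
Iterate m_{i+1} = d_i*a_i - m_i, d_{i+1} = (314 - m_{i+1}^2)/d_i, a_{i+1} = floor((a_0 + m_{i+1})/d_{i+1}):
  m_1 = 1*17 - 0 = 17, d_1 = (314 - 17^2)/1 = 25/1 = 25, a_1 = floor((17 + 17)/25) = 1.
  m_2 = 25*1 - 17 = 8, d_2 = (314 - 8^2)/25 = 250/25 = 10, a_2 = floor((17 + 8)/10) = 2.
  m_3 = 10*2 - 8 = 12, d_3 = (314 - 12^2)/10 = 170/10 = 17, a_3 = floor((17 + 12)/17) = 1.
  m_4 = 17*1 - 12 = 5, d_4 = (314 - 5^2)/17 = 289/17 = 17, a_4 = floor((17 + 5)/17) = 1.
  m_5 = 17*1 - 5 = 12, d_5 = (314 - 12^2)/17 = 170/17 = 10, a_5 = floor((17 + 12)/10) = 2.
  m_6 = 10*2 - 12 = 8, d_6 = (314 - 8^2)/10 = 250/10 = 25, a_6 = floor((17 + 8)/25) = 1.
  m_7 = 25*1 - 8 = 17, d_7 = (314 - 17^2)/25 = 25/25 = 1, a_7 = floor((17 + 17)/1) = 34.
  m_8 = 1*34 - 17 = 17, d_8 = (314 - 17^2)/1 = 25/1 = 25: (m_8, d_8) = (m_1, d_1) = (17, 25), so from here the quotients repeat a_1, ..., a_7; the period length is 7.
Hence the expansion of sqrt(314) is a_0 = 17 followed by the repeating block 1, 2, 1, 1, 2, 1, 34 (period 7).

[17; (1, 2, 1, 1, 2, 1, 34)]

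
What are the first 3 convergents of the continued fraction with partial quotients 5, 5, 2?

Using the convergent recurrence p_i = a_i*p_{i-1} + p_{i-2}, q_i = a_i*q_{i-1} + q_{i-2} with p_{-2}=0, p_{-1}=1, q_{-2}=1, q_{-1}=0:
  i=0: a_0=5, p_0 = 5*1 + 0 = 5, q_0 = 5*0 + 1 = 1.
  i=1: a_1=5, p_1 = 5*5 + 1 = 26, q_1 = 5*1 + 0 = 5.
  i=2: a_2=2, p_2 = 2*26 + 5 = 57, q_2 = 2*5 + 1 = 11.

5/1, 26/5, 57/11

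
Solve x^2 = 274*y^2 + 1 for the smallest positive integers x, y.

First expand sqrt(274) as a continued fraction. With x_i = (sqrt(274) + m_i)/d_i and (m_0, d_0) = (0, 1): a_0 = floor(sqrt(274)) = 16, since 16^2 = 256 <= 274 < 289 = 17^2.
Iterate m_{i+1} = d_i*a_i - m_i, d_{i+1} = (274 - m_{i+1}^2)/d_i, a_{i+1} = floor((a_0 + m_{i+1})/d_{i+1}):
  m_1 = 1*16 - 0 = 16, d_1 = (274 - 16^2)/1 = 18/1 = 18, a_1 = floor((16 + 16)/18) = 1.
  m_2 = 18*1 - 16 = 2, d_2 = (274 - 2^2)/18 = 270/18 = 15, a_2 = floor((16 + 2)/15) = 1.
  m_3 = 15*1 - 2 = 13, d_3 = (274 - 13^2)/15 = 105/15 = 7, a_3 = floor((16 + 13)/7) = 4.
  m_4 = 7*4 - 13 = 15, d_4 = (274 - 15^2)/7 = 49/7 = 7, a_4 = floor((16 + 15)/7) = 4.
  m_5 = 7*4 - 15 = 13, d_5 = (274 - 13^2)/7 = 105/7 = 15, a_5 = floor((16 + 13)/15) = 1.
  m_6 = 15*1 - 13 = 2, d_6 = (274 - 2^2)/15 = 270/15 = 18, a_6 = floor((16 + 2)/18) = 1.
  m_7 = 18*1 - 2 = 16, d_7 = (274 - 16^2)/18 = 18/18 = 1, a_7 = floor((16 + 16)/1) = 32.
  m_8 = 1*32 - 16 = 16, d_8 = (274 - 16^2)/1 = 18/1 = 18: (m_8, d_8) = (m_1, d_1) = (16, 18), so from here the quotients repeat a_1, ..., a_7; the period length is 7.
So sqrt(274) = [16; (1, 1, 4, 4, 1, 1, 32)] with period length k = 7.
k is odd, so (p_{k-1}, q_{k-1}) only solves x^2 - 274y^2 = -1 and the fundamental solution of x^2 - 274y^2 = 1 is (p_{2k-1}, q_{2k-1}) = (p_13, q_13); compute convergents through index 13, running through the period twice.
Convergents (p_i = a_i*p_{i-1} + p_{i-2}, q_i = a_i*q_{i-1} + q_{i-2} with p_{-2}=0, p_{-1}=1, q_{-2}=1, q_{-1}=0):
  i=0: a_0=16, p_0 = 16*1 + 0 = 16, q_0 = 16*0 + 1 = 1.
  i=1: a_1=1, p_1 = 1*16 + 1 = 17, q_1 = 1*1 + 0 = 1.
  i=2: a_2=1, p_2 = 1*17 + 16 = 33, q_2 = 1*1 + 1 = 2.
  i=3: a_3=4, p_3 = 4*33 + 17 = 149, q_3 = 4*2 + 1 = 9.
  i=4: a_4=4, p_4 = 4*149 + 33 = 629, q_4 = 4*9 + 2 = 38.
  i=5: a_5=1, p_5 = 1*629 + 149 = 778, q_5 = 1*38 + 9 = 47.
  i=6: a_6=1, p_6 = 1*778 + 629 = 1407, q_6 = 1*47 + 38 = 85.
  i=7: a_7=32, p_7 = 32*1407 + 778 = 45802, q_7 = 32*85 + 47 = 2767.
  i=8: a_8=1, p_8 = 1*45802 + 1407 = 47209, q_8 = 1*2767 + 85 = 2852.
  i=9: a_9=1, p_9 = 1*47209 + 45802 = 93011, q_9 = 1*2852 + 2767 = 5619.
  i=10: a_10=4, p_10 = 4*93011 + 47209 = 419253, q_10 = 4*5619 + 2852 = 25328.
  i=11: a_11=4, p_11 = 4*419253 + 93011 = 1770023, q_11 = 4*25328 + 5619 = 106931.
  i=12: a_12=1, p_12 = 1*1770023 + 419253 = 2189276, q_12 = 1*106931 + 25328 = 132259.
  i=13: a_13=1, p_13 = 1*2189276 + 1770023 = 3959299, q_13 = 1*132259 + 106931 = 239190.
Indeed p_6^2 - 274*q_6^2 = 1979649 - 1979650 = -1, not +1.
Check: 3959299^2 - 274*239190^2 = 15676048571401 - 15676048571400 = 1, so (x, y) = (3959299, 239190) solves the equation, and by the theorem it is the least positive solution.

(x, y) = (3959299, 239190)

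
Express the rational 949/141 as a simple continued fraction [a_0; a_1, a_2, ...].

Run the Euclidean algorithm on 949 and 141; the successive quotients are the partial quotients a_0, a_1, ... (each step inverts the fractional part left over by the previous one):
  949 = 6*141 + 103, so a_0 = 6.
  141 = 1*103 + 38, so a_1 = 1.
  103 = 2*38 + 27, so a_2 = 2.
  38 = 1*27 + 11, so a_3 = 1.
  27 = 2*11 + 5, so a_4 = 2.
  11 = 2*5 + 1, so a_5 = 2.
  5 = 5*1 + 0, so a_6 = 5.
The remainder reaches 0 after 7 divisions, so the expansion has 7 partial quotients, read off in order.

[6; 1, 2, 1, 2, 2, 5]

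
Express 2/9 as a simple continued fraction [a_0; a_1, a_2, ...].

[0; 4, 2]

Run the Euclidean algorithm on 2 and 9; the successive quotients are the partial quotients a_0, a_1, ... (each step inverts the fractional part left over by the previous one):
  2 = 0*9 + 2, so a_0 = 0.
  9 = 4*2 + 1, so a_1 = 4.
  2 = 2*1 + 0, so a_2 = 2.
The remainder reaches 0 after 3 divisions, so the expansion has 3 partial quotients, read off in order.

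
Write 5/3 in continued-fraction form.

[1; 1, 2]

Run the Euclidean algorithm on 5 and 3; the successive quotients are the partial quotients a_0, a_1, ... (each step inverts the fractional part left over by the previous one):
  5 = 1*3 + 2, so a_0 = 1.
  3 = 1*2 + 1, so a_1 = 1.
  2 = 2*1 + 0, so a_2 = 2.
The remainder reaches 0 after 3 divisions, so the expansion has 3 partial quotients, read off in order.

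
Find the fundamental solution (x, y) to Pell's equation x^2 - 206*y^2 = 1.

(x, y) = (59535, 4148)

First expand sqrt(206) as a continued fraction. With x_i = (sqrt(206) + m_i)/d_i and (m_0, d_0) = (0, 1): a_0 = floor(sqrt(206)) = 14, since 14^2 = 196 <= 206 < 225 = 15^2.
Iterate m_{i+1} = d_i*a_i - m_i, d_{i+1} = (206 - m_{i+1}^2)/d_i, a_{i+1} = floor((a_0 + m_{i+1})/d_{i+1}):
  m_1 = 1*14 - 0 = 14, d_1 = (206 - 14^2)/1 = 10/1 = 10, a_1 = floor((14 + 14)/10) = 2.
  m_2 = 10*2 - 14 = 6, d_2 = (206 - 6^2)/10 = 170/10 = 17, a_2 = floor((14 + 6)/17) = 1.
  m_3 = 17*1 - 6 = 11, d_3 = (206 - 11^2)/17 = 85/17 = 5, a_3 = floor((14 + 11)/5) = 5.
  m_4 = 5*5 - 11 = 14, d_4 = (206 - 14^2)/5 = 10/5 = 2, a_4 = floor((14 + 14)/2) = 14.
  m_5 = 2*14 - 14 = 14, d_5 = (206 - 14^2)/2 = 10/2 = 5, a_5 = floor((14 + 14)/5) = 5.
  m_6 = 5*5 - 14 = 11, d_6 = (206 - 11^2)/5 = 85/5 = 17, a_6 = floor((14 + 11)/17) = 1.
  m_7 = 17*1 - 11 = 6, d_7 = (206 - 6^2)/17 = 170/17 = 10, a_7 = floor((14 + 6)/10) = 2.
  m_8 = 10*2 - 6 = 14, d_8 = (206 - 14^2)/10 = 10/10 = 1, a_8 = floor((14 + 14)/1) = 28.
  m_9 = 1*28 - 14 = 14, d_9 = (206 - 14^2)/1 = 10/1 = 10: (m_9, d_9) = (m_1, d_1) = (14, 10), so from here the quotients repeat a_1, ..., a_8; the period length is 8.
So sqrt(206) = [14; (2, 1, 5, 14, 5, 1, 2, 28)] with period length k = 8.
k is even, so the fundamental solution of x^2 - 206y^2 = 1 is (p_{k-1}, q_{k-1}) = (p_7, q_7); compute convergents through index 7.
Convergents (p_i = a_i*p_{i-1} + p_{i-2}, q_i = a_i*q_{i-1} + q_{i-2} with p_{-2}=0, p_{-1}=1, q_{-2}=1, q_{-1}=0):
  i=0: a_0=14, p_0 = 14*1 + 0 = 14, q_0 = 14*0 + 1 = 1.
  i=1: a_1=2, p_1 = 2*14 + 1 = 29, q_1 = 2*1 + 0 = 2.
  i=2: a_2=1, p_2 = 1*29 + 14 = 43, q_2 = 1*2 + 1 = 3.
  i=3: a_3=5, p_3 = 5*43 + 29 = 244, q_3 = 5*3 + 2 = 17.
  i=4: a_4=14, p_4 = 14*244 + 43 = 3459, q_4 = 14*17 + 3 = 241.
  i=5: a_5=5, p_5 = 5*3459 + 244 = 17539, q_5 = 5*241 + 17 = 1222.
  i=6: a_6=1, p_6 = 1*17539 + 3459 = 20998, q_6 = 1*1222 + 241 = 1463.
  i=7: a_7=2, p_7 = 2*20998 + 17539 = 59535, q_7 = 2*1463 + 1222 = 4148.
Check: 59535^2 - 206*4148^2 = 3544416225 - 3544416224 = 1, so (x, y) = (59535, 4148) solves the equation, and by the theorem it is the least positive solution.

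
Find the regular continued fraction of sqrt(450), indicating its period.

Write x_i = (sqrt(450) + m_i)/d_i with (m_0, d_0) = (0, 1). a_0 = floor(sqrt(450)) = 21, since 21^2 = 441 <= 450 < 484 = 22^2.
Iterate m_{i+1} = d_i*a_i - m_i, d_{i+1} = (450 - m_{i+1}^2)/d_i, a_{i+1} = floor((a_0 + m_{i+1})/d_{i+1}):
  m_1 = 1*21 - 0 = 21, d_1 = (450 - 21^2)/1 = 9/1 = 9, a_1 = floor((21 + 21)/9) = 4.
  m_2 = 9*4 - 21 = 15, d_2 = (450 - 15^2)/9 = 225/9 = 25, a_2 = floor((21 + 15)/25) = 1.
  m_3 = 25*1 - 15 = 10, d_3 = (450 - 10^2)/25 = 350/25 = 14, a_3 = floor((21 + 10)/14) = 2.
  m_4 = 14*2 - 10 = 18, d_4 = (450 - 18^2)/14 = 126/14 = 9, a_4 = floor((21 + 18)/9) = 4.
  m_5 = 9*4 - 18 = 18, d_5 = (450 - 18^2)/9 = 126/9 = 14, a_5 = floor((21 + 18)/14) = 2.
  m_6 = 14*2 - 18 = 10, d_6 = (450 - 10^2)/14 = 350/14 = 25, a_6 = floor((21 + 10)/25) = 1.
  m_7 = 25*1 - 10 = 15, d_7 = (450 - 15^2)/25 = 225/25 = 9, a_7 = floor((21 + 15)/9) = 4.
  m_8 = 9*4 - 15 = 21, d_8 = (450 - 21^2)/9 = 9/9 = 1, a_8 = floor((21 + 21)/1) = 42.
  m_9 = 1*42 - 21 = 21, d_9 = (450 - 21^2)/1 = 9/1 = 9: (m_9, d_9) = (m_1, d_1) = (21, 9), so from here the quotients repeat a_1, ..., a_8; the period length is 8.
Hence the expansion of sqrt(450) is a_0 = 21 followed by the repeating block 4, 1, 2, 4, 2, 1, 4, 42 (period 8).

[21; (4, 1, 2, 4, 2, 1, 4, 42)]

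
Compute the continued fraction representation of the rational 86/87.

[0; 1, 86]

Run the Euclidean algorithm on 86 and 87; the successive quotients are the partial quotients a_0, a_1, ... (each step inverts the fractional part left over by the previous one):
  86 = 0*87 + 86, so a_0 = 0.
  87 = 1*86 + 1, so a_1 = 1.
  86 = 86*1 + 0, so a_2 = 86.
The remainder reaches 0 after 3 divisions, so the expansion has 3 partial quotients, read off in order.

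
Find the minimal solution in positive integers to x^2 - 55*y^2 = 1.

First expand sqrt(55) as a continued fraction. With x_i = (sqrt(55) + m_i)/d_i and (m_0, d_0) = (0, 1): a_0 = floor(sqrt(55)) = 7, since 7^2 = 49 <= 55 < 64 = 8^2.
Iterate m_{i+1} = d_i*a_i - m_i, d_{i+1} = (55 - m_{i+1}^2)/d_i, a_{i+1} = floor((a_0 + m_{i+1})/d_{i+1}):
  m_1 = 1*7 - 0 = 7, d_1 = (55 - 7^2)/1 = 6/1 = 6, a_1 = floor((7 + 7)/6) = 2.
  m_2 = 6*2 - 7 = 5, d_2 = (55 - 5^2)/6 = 30/6 = 5, a_2 = floor((7 + 5)/5) = 2.
  m_3 = 5*2 - 5 = 5, d_3 = (55 - 5^2)/5 = 30/5 = 6, a_3 = floor((7 + 5)/6) = 2.
  m_4 = 6*2 - 5 = 7, d_4 = (55 - 7^2)/6 = 6/6 = 1, a_4 = floor((7 + 7)/1) = 14.
  m_5 = 1*14 - 7 = 7, d_5 = (55 - 7^2)/1 = 6/1 = 6: (m_5, d_5) = (m_1, d_1) = (7, 6), so from here the quotients repeat a_1, ..., a_4; the period length is 4.
So sqrt(55) = [7; (2, 2, 2, 14)] with period length k = 4.
k is even, so the fundamental solution of x^2 - 55y^2 = 1 is (p_{k-1}, q_{k-1}) = (p_3, q_3); compute convergents through index 3.
Convergents (p_i = a_i*p_{i-1} + p_{i-2}, q_i = a_i*q_{i-1} + q_{i-2} with p_{-2}=0, p_{-1}=1, q_{-2}=1, q_{-1}=0):
  i=0: a_0=7, p_0 = 7*1 + 0 = 7, q_0 = 7*0 + 1 = 1.
  i=1: a_1=2, p_1 = 2*7 + 1 = 15, q_1 = 2*1 + 0 = 2.
  i=2: a_2=2, p_2 = 2*15 + 7 = 37, q_2 = 2*2 + 1 = 5.
  i=3: a_3=2, p_3 = 2*37 + 15 = 89, q_3 = 2*5 + 2 = 12.
Check: 89^2 - 55*12^2 = 7921 - 7920 = 1, so (x, y) = (89, 12) solves the equation, and by the theorem it is the least positive solution.

(x, y) = (89, 12)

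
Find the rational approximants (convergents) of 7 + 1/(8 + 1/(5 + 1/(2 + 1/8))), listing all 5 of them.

Using the convergent recurrence p_i = a_i*p_{i-1} + p_{i-2}, q_i = a_i*q_{i-1} + q_{i-2} with p_{-2}=0, p_{-1}=1, q_{-2}=1, q_{-1}=0:
  i=0: a_0=7, p_0 = 7*1 + 0 = 7, q_0 = 7*0 + 1 = 1.
  i=1: a_1=8, p_1 = 8*7 + 1 = 57, q_1 = 8*1 + 0 = 8.
  i=2: a_2=5, p_2 = 5*57 + 7 = 292, q_2 = 5*8 + 1 = 41.
  i=3: a_3=2, p_3 = 2*292 + 57 = 641, q_3 = 2*41 + 8 = 90.
  i=4: a_4=8, p_4 = 8*641 + 292 = 5420, q_4 = 8*90 + 41 = 761.

7/1, 57/8, 292/41, 641/90, 5420/761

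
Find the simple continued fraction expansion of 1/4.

Run the Euclidean algorithm on 1 and 4; the successive quotients are the partial quotients a_0, a_1, ... (each step inverts the fractional part left over by the previous one):
  1 = 0*4 + 1, so a_0 = 0.
  4 = 4*1 + 0, so a_1 = 4.
The remainder reaches 0 after 2 divisions, so the expansion has 2 partial quotients, read off in order.

[0; 4]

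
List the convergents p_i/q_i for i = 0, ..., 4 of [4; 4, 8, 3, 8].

Using the convergent recurrence p_i = a_i*p_{i-1} + p_{i-2}, q_i = a_i*q_{i-1} + q_{i-2} with p_{-2}=0, p_{-1}=1, q_{-2}=1, q_{-1}=0:
  i=0: a_0=4, p_0 = 4*1 + 0 = 4, q_0 = 4*0 + 1 = 1.
  i=1: a_1=4, p_1 = 4*4 + 1 = 17, q_1 = 4*1 + 0 = 4.
  i=2: a_2=8, p_2 = 8*17 + 4 = 140, q_2 = 8*4 + 1 = 33.
  i=3: a_3=3, p_3 = 3*140 + 17 = 437, q_3 = 3*33 + 4 = 103.
  i=4: a_4=8, p_4 = 8*437 + 140 = 3636, q_4 = 8*103 + 33 = 857.

4/1, 17/4, 140/33, 437/103, 3636/857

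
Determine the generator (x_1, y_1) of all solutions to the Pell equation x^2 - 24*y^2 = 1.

(x, y) = (5, 1)

First expand sqrt(24) as a continued fraction. With x_i = (sqrt(24) + m_i)/d_i and (m_0, d_0) = (0, 1): a_0 = floor(sqrt(24)) = 4, since 4^2 = 16 <= 24 < 25 = 5^2.
Iterate m_{i+1} = d_i*a_i - m_i, d_{i+1} = (24 - m_{i+1}^2)/d_i, a_{i+1} = floor((a_0 + m_{i+1})/d_{i+1}):
  m_1 = 1*4 - 0 = 4, d_1 = (24 - 4^2)/1 = 8/1 = 8, a_1 = floor((4 + 4)/8) = 1.
  m_2 = 8*1 - 4 = 4, d_2 = (24 - 4^2)/8 = 8/8 = 1, a_2 = floor((4 + 4)/1) = 8.
  m_3 = 1*8 - 4 = 4, d_3 = (24 - 4^2)/1 = 8/1 = 8: (m_3, d_3) = (m_1, d_1) = (4, 8), so from here the quotients repeat a_1, a_2; the period length is 2.
So sqrt(24) = [4; (1, 8)] with period length k = 2.
k is even, so the fundamental solution of x^2 - 24y^2 = 1 is (p_{k-1}, q_{k-1}) = (p_1, q_1); compute convergents through index 1.
Convergents (p_i = a_i*p_{i-1} + p_{i-2}, q_i = a_i*q_{i-1} + q_{i-2} with p_{-2}=0, p_{-1}=1, q_{-2}=1, q_{-1}=0):
  i=0: a_0=4, p_0 = 4*1 + 0 = 4, q_0 = 4*0 + 1 = 1.
  i=1: a_1=1, p_1 = 1*4 + 1 = 5, q_1 = 1*1 + 0 = 1.
Check: 5^2 - 24*1^2 = 25 - 24 = 1, so (x, y) = (5, 1) solves the equation, and by the theorem it is the least positive solution.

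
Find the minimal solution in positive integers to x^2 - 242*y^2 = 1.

(x, y) = (19601, 1260)

First expand sqrt(242) as a continued fraction. With x_i = (sqrt(242) + m_i)/d_i and (m_0, d_0) = (0, 1): a_0 = floor(sqrt(242)) = 15, since 15^2 = 225 <= 242 < 256 = 16^2.
Iterate m_{i+1} = d_i*a_i - m_i, d_{i+1} = (242 - m_{i+1}^2)/d_i, a_{i+1} = floor((a_0 + m_{i+1})/d_{i+1}):
  m_1 = 1*15 - 0 = 15, d_1 = (242 - 15^2)/1 = 17/1 = 17, a_1 = floor((15 + 15)/17) = 1.
  m_2 = 17*1 - 15 = 2, d_2 = (242 - 2^2)/17 = 238/17 = 14, a_2 = floor((15 + 2)/14) = 1.
  m_3 = 14*1 - 2 = 12, d_3 = (242 - 12^2)/14 = 98/14 = 7, a_3 = floor((15 + 12)/7) = 3.
  m_4 = 7*3 - 12 = 9, d_4 = (242 - 9^2)/7 = 161/7 = 23, a_4 = floor((15 + 9)/23) = 1.
  m_5 = 23*1 - 9 = 14, d_5 = (242 - 14^2)/23 = 46/23 = 2, a_5 = floor((15 + 14)/2) = 14.
  m_6 = 2*14 - 14 = 14, d_6 = (242 - 14^2)/2 = 46/2 = 23, a_6 = floor((15 + 14)/23) = 1.
  m_7 = 23*1 - 14 = 9, d_7 = (242 - 9^2)/23 = 161/23 = 7, a_7 = floor((15 + 9)/7) = 3.
  m_8 = 7*3 - 9 = 12, d_8 = (242 - 12^2)/7 = 98/7 = 14, a_8 = floor((15 + 12)/14) = 1.
  m_9 = 14*1 - 12 = 2, d_9 = (242 - 2^2)/14 = 238/14 = 17, a_9 = floor((15 + 2)/17) = 1.
  m_10 = 17*1 - 2 = 15, d_10 = (242 - 15^2)/17 = 17/17 = 1, a_10 = floor((15 + 15)/1) = 30.
  m_11 = 1*30 - 15 = 15, d_11 = (242 - 15^2)/1 = 17/1 = 17: (m_11, d_11) = (m_1, d_1) = (15, 17), so from here the quotients repeat a_1, ..., a_10; the period length is 10.
So sqrt(242) = [15; (1, 1, 3, 1, 14, 1, 3, 1, 1, 30)] with period length k = 10.
k is even, so the fundamental solution of x^2 - 242y^2 = 1 is (p_{k-1}, q_{k-1}) = (p_9, q_9); compute convergents through index 9.
Convergents (p_i = a_i*p_{i-1} + p_{i-2}, q_i = a_i*q_{i-1} + q_{i-2} with p_{-2}=0, p_{-1}=1, q_{-2}=1, q_{-1}=0):
  i=0: a_0=15, p_0 = 15*1 + 0 = 15, q_0 = 15*0 + 1 = 1.
  i=1: a_1=1, p_1 = 1*15 + 1 = 16, q_1 = 1*1 + 0 = 1.
  i=2: a_2=1, p_2 = 1*16 + 15 = 31, q_2 = 1*1 + 1 = 2.
  i=3: a_3=3, p_3 = 3*31 + 16 = 109, q_3 = 3*2 + 1 = 7.
  i=4: a_4=1, p_4 = 1*109 + 31 = 140, q_4 = 1*7 + 2 = 9.
  i=5: a_5=14, p_5 = 14*140 + 109 = 2069, q_5 = 14*9 + 7 = 133.
  i=6: a_6=1, p_6 = 1*2069 + 140 = 2209, q_6 = 1*133 + 9 = 142.
  i=7: a_7=3, p_7 = 3*2209 + 2069 = 8696, q_7 = 3*142 + 133 = 559.
  i=8: a_8=1, p_8 = 1*8696 + 2209 = 10905, q_8 = 1*559 + 142 = 701.
  i=9: a_9=1, p_9 = 1*10905 + 8696 = 19601, q_9 = 1*701 + 559 = 1260.
Check: 19601^2 - 242*1260^2 = 384199201 - 384199200 = 1, so (x, y) = (19601, 1260) solves the equation, and by the theorem it is the least positive solution.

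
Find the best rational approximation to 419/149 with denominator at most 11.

31/11

Expand x = 419/149 as a continued fraction with the Euclidean algorithm:
  419 = 2*149 + 121, so a_0 = 2.
  149 = 1*121 + 28, so a_1 = 1.
  121 = 4*28 + 9, so a_2 = 4.
  28 = 3*9 + 1, so a_3 = 3.
  9 = 9*1 + 0, so a_4 = 9.
so x = [2; 1, 4, 3, 9].
Convergents (p_i = a_i*p_{i-1} + p_{i-2}, q_i = a_i*q_{i-1} + q_{i-2} with p_{-2}=0, p_{-1}=1, q_{-2}=1, q_{-1}=0), until the denominator exceeds 11:
  i=0: a_0=2, p_0 = 2*1 + 0 = 2, q_0 = 2*0 + 1 = 1.
  i=1: a_1=1, p_1 = 1*2 + 1 = 3, q_1 = 1*1 + 0 = 1.
  i=2: a_2=4, p_2 = 4*3 + 2 = 14, q_2 = 4*1 + 1 = 5.
  i=3: a_3=3, p_3 = 3*14 + 3 = 45, q_3 = 3*5 + 1 = 16.
q_3 = 16 > 11, so the last convergent with denominator <= 11 is p_2/q_2 = 14/5.
The closest fraction with denominator <= 11 is either p_2/q_2 or the intermediate fraction (k*p_2 + p_1)/(k*q_2 + q_1) with the largest k >= 1 whose denominator stays <= 11; these approach x as k grows, and every other convergent or intermediate fraction in range is farther away.
Largest k: floor((11 - q_1)/q_2) = floor((11 - 1)/5) = 2.
That gives (2*14 + 3)/(2*5 + 1) = 31/11.
Compare the errors: |x - 14/5| = |419*5 - 14*149|/(149*5) = 9/745, and |x - 31/11| = |419*11 - 31*149|/(149*11) = 10/1639.
Cross-multiplying, 10*745 = 7450 < 14751 = 9*1639, so 10/1639 is smaller: the intermediate fraction 31/11 is closer to x than 14/5.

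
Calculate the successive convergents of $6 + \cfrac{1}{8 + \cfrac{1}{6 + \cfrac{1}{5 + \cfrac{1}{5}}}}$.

6/1, 49/8, 300/49, 1549/253, 8045/1314

Using the convergent recurrence p_i = a_i*p_{i-1} + p_{i-2}, q_i = a_i*q_{i-1} + q_{i-2} with p_{-2}=0, p_{-1}=1, q_{-2}=1, q_{-1}=0:
  i=0: a_0=6, p_0 = 6*1 + 0 = 6, q_0 = 6*0 + 1 = 1.
  i=1: a_1=8, p_1 = 8*6 + 1 = 49, q_1 = 8*1 + 0 = 8.
  i=2: a_2=6, p_2 = 6*49 + 6 = 300, q_2 = 6*8 + 1 = 49.
  i=3: a_3=5, p_3 = 5*300 + 49 = 1549, q_3 = 5*49 + 8 = 253.
  i=4: a_4=5, p_4 = 5*1549 + 300 = 8045, q_4 = 5*253 + 49 = 1314.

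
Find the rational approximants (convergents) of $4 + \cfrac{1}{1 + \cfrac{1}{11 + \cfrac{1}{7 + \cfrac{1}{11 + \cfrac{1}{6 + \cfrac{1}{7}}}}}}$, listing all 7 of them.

Using the convergent recurrence p_i = a_i*p_{i-1} + p_{i-2}, q_i = a_i*q_{i-1} + q_{i-2} with p_{-2}=0, p_{-1}=1, q_{-2}=1, q_{-1}=0:
  i=0: a_0=4, p_0 = 4*1 + 0 = 4, q_0 = 4*0 + 1 = 1.
  i=1: a_1=1, p_1 = 1*4 + 1 = 5, q_1 = 1*1 + 0 = 1.
  i=2: a_2=11, p_2 = 11*5 + 4 = 59, q_2 = 11*1 + 1 = 12.
  i=3: a_3=7, p_3 = 7*59 + 5 = 418, q_3 = 7*12 + 1 = 85.
  i=4: a_4=11, p_4 = 11*418 + 59 = 4657, q_4 = 11*85 + 12 = 947.
  i=5: a_5=6, p_5 = 6*4657 + 418 = 28360, q_5 = 6*947 + 85 = 5767.
  i=6: a_6=7, p_6 = 7*28360 + 4657 = 203177, q_6 = 7*5767 + 947 = 41316.

4/1, 5/1, 59/12, 418/85, 4657/947, 28360/5767, 203177/41316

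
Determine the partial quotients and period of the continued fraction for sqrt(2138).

[46; (4, 5, 5, 4, 92)]

Write x_i = (sqrt(2138) + m_i)/d_i with (m_0, d_0) = (0, 1). a_0 = floor(sqrt(2138)) = 46, since 46^2 = 2116 <= 2138 < 2209 = 47^2.
Iterate m_{i+1} = d_i*a_i - m_i, d_{i+1} = (2138 - m_{i+1}^2)/d_i, a_{i+1} = floor((a_0 + m_{i+1})/d_{i+1}):
  m_1 = 1*46 - 0 = 46, d_1 = (2138 - 46^2)/1 = 22/1 = 22, a_1 = floor((46 + 46)/22) = 4.
  m_2 = 22*4 - 46 = 42, d_2 = (2138 - 42^2)/22 = 374/22 = 17, a_2 = floor((46 + 42)/17) = 5.
  m_3 = 17*5 - 42 = 43, d_3 = (2138 - 43^2)/17 = 289/17 = 17, a_3 = floor((46 + 43)/17) = 5.
  m_4 = 17*5 - 43 = 42, d_4 = (2138 - 42^2)/17 = 374/17 = 22, a_4 = floor((46 + 42)/22) = 4.
  m_5 = 22*4 - 42 = 46, d_5 = (2138 - 46^2)/22 = 22/22 = 1, a_5 = floor((46 + 46)/1) = 92.
  m_6 = 1*92 - 46 = 46, d_6 = (2138 - 46^2)/1 = 22/1 = 22: (m_6, d_6) = (m_1, d_1) = (46, 22), so from here the quotients repeat a_1, ..., a_5; the period length is 5.
Hence the expansion of sqrt(2138) is a_0 = 46 followed by the repeating block 4, 5, 5, 4, 92 (period 5).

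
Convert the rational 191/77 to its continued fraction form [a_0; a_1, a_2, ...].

[2; 2, 12, 3]

Run the Euclidean algorithm on 191 and 77; the successive quotients are the partial quotients a_0, a_1, ... (each step inverts the fractional part left over by the previous one):
  191 = 2*77 + 37, so a_0 = 2.
  77 = 2*37 + 3, so a_1 = 2.
  37 = 12*3 + 1, so a_2 = 12.
  3 = 3*1 + 0, so a_3 = 3.
The remainder reaches 0 after 4 divisions, so the expansion has 4 partial quotients, read off in order.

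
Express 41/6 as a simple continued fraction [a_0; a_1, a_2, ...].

[6; 1, 5]

Run the Euclidean algorithm on 41 and 6; the successive quotients are the partial quotients a_0, a_1, ... (each step inverts the fractional part left over by the previous one):
  41 = 6*6 + 5, so a_0 = 6.
  6 = 1*5 + 1, so a_1 = 1.
  5 = 5*1 + 0, so a_2 = 5.
The remainder reaches 0 after 3 divisions, so the expansion has 3 partial quotients, read off in order.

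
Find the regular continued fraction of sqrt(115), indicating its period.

[10; (1, 2, 1, 1, 1, 1, 1, 2, 1, 20)]

Write x_i = (sqrt(115) + m_i)/d_i with (m_0, d_0) = (0, 1). a_0 = floor(sqrt(115)) = 10, since 10^2 = 100 <= 115 < 121 = 11^2.
Iterate m_{i+1} = d_i*a_i - m_i, d_{i+1} = (115 - m_{i+1}^2)/d_i, a_{i+1} = floor((a_0 + m_{i+1})/d_{i+1}):
  m_1 = 1*10 - 0 = 10, d_1 = (115 - 10^2)/1 = 15/1 = 15, a_1 = floor((10 + 10)/15) = 1.
  m_2 = 15*1 - 10 = 5, d_2 = (115 - 5^2)/15 = 90/15 = 6, a_2 = floor((10 + 5)/6) = 2.
  m_3 = 6*2 - 5 = 7, d_3 = (115 - 7^2)/6 = 66/6 = 11, a_3 = floor((10 + 7)/11) = 1.
  m_4 = 11*1 - 7 = 4, d_4 = (115 - 4^2)/11 = 99/11 = 9, a_4 = floor((10 + 4)/9) = 1.
  m_5 = 9*1 - 4 = 5, d_5 = (115 - 5^2)/9 = 90/9 = 10, a_5 = floor((10 + 5)/10) = 1.
  m_6 = 10*1 - 5 = 5, d_6 = (115 - 5^2)/10 = 90/10 = 9, a_6 = floor((10 + 5)/9) = 1.
  m_7 = 9*1 - 5 = 4, d_7 = (115 - 4^2)/9 = 99/9 = 11, a_7 = floor((10 + 4)/11) = 1.
  m_8 = 11*1 - 4 = 7, d_8 = (115 - 7^2)/11 = 66/11 = 6, a_8 = floor((10 + 7)/6) = 2.
  m_9 = 6*2 - 7 = 5, d_9 = (115 - 5^2)/6 = 90/6 = 15, a_9 = floor((10 + 5)/15) = 1.
  m_10 = 15*1 - 5 = 10, d_10 = (115 - 10^2)/15 = 15/15 = 1, a_10 = floor((10 + 10)/1) = 20.
  m_11 = 1*20 - 10 = 10, d_11 = (115 - 10^2)/1 = 15/1 = 15: (m_11, d_11) = (m_1, d_1) = (10, 15), so from here the quotients repeat a_1, ..., a_10; the period length is 10.
Hence the expansion of sqrt(115) is a_0 = 10 followed by the repeating block 1, 2, 1, 1, 1, 1, 1, 2, 1, 20 (period 10).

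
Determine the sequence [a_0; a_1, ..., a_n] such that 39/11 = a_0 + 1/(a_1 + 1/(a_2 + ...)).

Run the Euclidean algorithm on 39 and 11; the successive quotients are the partial quotients a_0, a_1, ... (each step inverts the fractional part left over by the previous one):
  39 = 3*11 + 6, so a_0 = 3.
  11 = 1*6 + 5, so a_1 = 1.
  6 = 1*5 + 1, so a_2 = 1.
  5 = 5*1 + 0, so a_3 = 5.
The remainder reaches 0 after 4 divisions, so the expansion has 4 partial quotients, read off in order.

[3; 1, 1, 5]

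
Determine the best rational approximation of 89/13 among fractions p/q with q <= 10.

48/7

Expand x = 89/13 as a continued fraction with the Euclidean algorithm:
  89 = 6*13 + 11, so a_0 = 6.
  13 = 1*11 + 2, so a_1 = 1.
  11 = 5*2 + 1, so a_2 = 5.
  2 = 2*1 + 0, so a_3 = 2.
so x = [6; 1, 5, 2].
Convergents (p_i = a_i*p_{i-1} + p_{i-2}, q_i = a_i*q_{i-1} + q_{i-2} with p_{-2}=0, p_{-1}=1, q_{-2}=1, q_{-1}=0), until the denominator exceeds 10:
  i=0: a_0=6, p_0 = 6*1 + 0 = 6, q_0 = 6*0 + 1 = 1.
  i=1: a_1=1, p_1 = 1*6 + 1 = 7, q_1 = 1*1 + 0 = 1.
  i=2: a_2=5, p_2 = 5*7 + 6 = 41, q_2 = 5*1 + 1 = 6.
  i=3: a_3=2, p_3 = 2*41 + 7 = 89, q_3 = 2*6 + 1 = 13.
q_3 = 13 > 10, so the last convergent with denominator <= 10 is p_2/q_2 = 41/6.
The closest fraction with denominator <= 10 is either p_2/q_2 or the intermediate fraction (k*p_2 + p_1)/(k*q_2 + q_1) with the largest k >= 1 whose denominator stays <= 10; these approach x as k grows, and every other convergent or intermediate fraction in range is farther away.
Largest k: floor((10 - q_1)/q_2) = floor((10 - 1)/6) = 1.
That gives (1*41 + 7)/(1*6 + 1) = 48/7.
Compare the errors: |x - 41/6| = |89*6 - 41*13|/(13*6) = 1/78, and |x - 48/7| = |89*7 - 48*13|/(13*7) = 1/91.
Cross-multiplying, 1*78 = 78 < 91 = 1*91, so 1/91 is smaller: the intermediate fraction 48/7 is closer to x than 41/6.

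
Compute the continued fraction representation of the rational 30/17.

Run the Euclidean algorithm on 30 and 17; the successive quotients are the partial quotients a_0, a_1, ... (each step inverts the fractional part left over by the previous one):
  30 = 1*17 + 13, so a_0 = 1.
  17 = 1*13 + 4, so a_1 = 1.
  13 = 3*4 + 1, so a_2 = 3.
  4 = 4*1 + 0, so a_3 = 4.
The remainder reaches 0 after 4 divisions, so the expansion has 4 partial quotients, read off in order.

[1; 1, 3, 4]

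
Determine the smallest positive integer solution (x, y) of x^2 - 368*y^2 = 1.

(x, y) = (1151, 60)

First expand sqrt(368) as a continued fraction. With x_i = (sqrt(368) + m_i)/d_i and (m_0, d_0) = (0, 1): a_0 = floor(sqrt(368)) = 19, since 19^2 = 361 <= 368 < 400 = 20^2.
Iterate m_{i+1} = d_i*a_i - m_i, d_{i+1} = (368 - m_{i+1}^2)/d_i, a_{i+1} = floor((a_0 + m_{i+1})/d_{i+1}):
  m_1 = 1*19 - 0 = 19, d_1 = (368 - 19^2)/1 = 7/1 = 7, a_1 = floor((19 + 19)/7) = 5.
  m_2 = 7*5 - 19 = 16, d_2 = (368 - 16^2)/7 = 112/7 = 16, a_2 = floor((19 + 16)/16) = 2.
  m_3 = 16*2 - 16 = 16, d_3 = (368 - 16^2)/16 = 112/16 = 7, a_3 = floor((19 + 16)/7) = 5.
  m_4 = 7*5 - 16 = 19, d_4 = (368 - 19^2)/7 = 7/7 = 1, a_4 = floor((19 + 19)/1) = 38.
  m_5 = 1*38 - 19 = 19, d_5 = (368 - 19^2)/1 = 7/1 = 7: (m_5, d_5) = (m_1, d_1) = (19, 7), so from here the quotients repeat a_1, ..., a_4; the period length is 4.
So sqrt(368) = [19; (5, 2, 5, 38)] with period length k = 4.
k is even, so the fundamental solution of x^2 - 368y^2 = 1 is (p_{k-1}, q_{k-1}) = (p_3, q_3); compute convergents through index 3.
Convergents (p_i = a_i*p_{i-1} + p_{i-2}, q_i = a_i*q_{i-1} + q_{i-2} with p_{-2}=0, p_{-1}=1, q_{-2}=1, q_{-1}=0):
  i=0: a_0=19, p_0 = 19*1 + 0 = 19, q_0 = 19*0 + 1 = 1.
  i=1: a_1=5, p_1 = 5*19 + 1 = 96, q_1 = 5*1 + 0 = 5.
  i=2: a_2=2, p_2 = 2*96 + 19 = 211, q_2 = 2*5 + 1 = 11.
  i=3: a_3=5, p_3 = 5*211 + 96 = 1151, q_3 = 5*11 + 5 = 60.
Check: 1151^2 - 368*60^2 = 1324801 - 1324800 = 1, so (x, y) = (1151, 60) solves the equation, and by the theorem it is the least positive solution.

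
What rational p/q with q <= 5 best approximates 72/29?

5/2

Expand x = 72/29 as a continued fraction with the Euclidean algorithm:
  72 = 2*29 + 14, so a_0 = 2.
  29 = 2*14 + 1, so a_1 = 2.
  14 = 14*1 + 0, so a_2 = 14.
so x = [2; 2, 14].
Convergents (p_i = a_i*p_{i-1} + p_{i-2}, q_i = a_i*q_{i-1} + q_{i-2} with p_{-2}=0, p_{-1}=1, q_{-2}=1, q_{-1}=0), until the denominator exceeds 5:
  i=0: a_0=2, p_0 = 2*1 + 0 = 2, q_0 = 2*0 + 1 = 1.
  i=1: a_1=2, p_1 = 2*2 + 1 = 5, q_1 = 2*1 + 0 = 2.
  i=2: a_2=14, p_2 = 14*5 + 2 = 72, q_2 = 14*2 + 1 = 29.
q_2 = 29 > 5, so the last convergent with denominator <= 5 is p_1/q_1 = 5/2.
The closest fraction with denominator <= 5 is either p_1/q_1 or the intermediate fraction (k*p_1 + p_0)/(k*q_1 + q_0) with the largest k >= 1 whose denominator stays <= 5; these approach x as k grows, and every other convergent or intermediate fraction in range is farther away.
Largest k: floor((5 - q_0)/q_1) = floor((5 - 1)/2) = 2.
That gives (2*5 + 2)/(2*2 + 1) = 12/5.
Compare the errors: |x - 5/2| = |72*2 - 5*29|/(29*2) = 1/58, and |x - 12/5| = |72*5 - 12*29|/(29*5) = 12/145.
Cross-multiplying, 1*145 = 145 < 696 = 12*58, so 1/58 is smaller: the convergent 5/2 is closer to x than 12/5.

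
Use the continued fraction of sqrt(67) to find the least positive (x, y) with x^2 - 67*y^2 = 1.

(x, y) = (48842, 5967)

First expand sqrt(67) as a continued fraction. With x_i = (sqrt(67) + m_i)/d_i and (m_0, d_0) = (0, 1): a_0 = floor(sqrt(67)) = 8, since 8^2 = 64 <= 67 < 81 = 9^2.
Iterate m_{i+1} = d_i*a_i - m_i, d_{i+1} = (67 - m_{i+1}^2)/d_i, a_{i+1} = floor((a_0 + m_{i+1})/d_{i+1}):
  m_1 = 1*8 - 0 = 8, d_1 = (67 - 8^2)/1 = 3/1 = 3, a_1 = floor((8 + 8)/3) = 5.
  m_2 = 3*5 - 8 = 7, d_2 = (67 - 7^2)/3 = 18/3 = 6, a_2 = floor((8 + 7)/6) = 2.
  m_3 = 6*2 - 7 = 5, d_3 = (67 - 5^2)/6 = 42/6 = 7, a_3 = floor((8 + 5)/7) = 1.
  m_4 = 7*1 - 5 = 2, d_4 = (67 - 2^2)/7 = 63/7 = 9, a_4 = floor((8 + 2)/9) = 1.
  m_5 = 9*1 - 2 = 7, d_5 = (67 - 7^2)/9 = 18/9 = 2, a_5 = floor((8 + 7)/2) = 7.
  m_6 = 2*7 - 7 = 7, d_6 = (67 - 7^2)/2 = 18/2 = 9, a_6 = floor((8 + 7)/9) = 1.
  m_7 = 9*1 - 7 = 2, d_7 = (67 - 2^2)/9 = 63/9 = 7, a_7 = floor((8 + 2)/7) = 1.
  m_8 = 7*1 - 2 = 5, d_8 = (67 - 5^2)/7 = 42/7 = 6, a_8 = floor((8 + 5)/6) = 2.
  m_9 = 6*2 - 5 = 7, d_9 = (67 - 7^2)/6 = 18/6 = 3, a_9 = floor((8 + 7)/3) = 5.
  m_10 = 3*5 - 7 = 8, d_10 = (67 - 8^2)/3 = 3/3 = 1, a_10 = floor((8 + 8)/1) = 16.
  m_11 = 1*16 - 8 = 8, d_11 = (67 - 8^2)/1 = 3/1 = 3: (m_11, d_11) = (m_1, d_1) = (8, 3), so from here the quotients repeat a_1, ..., a_10; the period length is 10.
So sqrt(67) = [8; (5, 2, 1, 1, 7, 1, 1, 2, 5, 16)] with period length k = 10.
k is even, so the fundamental solution of x^2 - 67y^2 = 1 is (p_{k-1}, q_{k-1}) = (p_9, q_9); compute convergents through index 9.
Convergents (p_i = a_i*p_{i-1} + p_{i-2}, q_i = a_i*q_{i-1} + q_{i-2} with p_{-2}=0, p_{-1}=1, q_{-2}=1, q_{-1}=0):
  i=0: a_0=8, p_0 = 8*1 + 0 = 8, q_0 = 8*0 + 1 = 1.
  i=1: a_1=5, p_1 = 5*8 + 1 = 41, q_1 = 5*1 + 0 = 5.
  i=2: a_2=2, p_2 = 2*41 + 8 = 90, q_2 = 2*5 + 1 = 11.
  i=3: a_3=1, p_3 = 1*90 + 41 = 131, q_3 = 1*11 + 5 = 16.
  i=4: a_4=1, p_4 = 1*131 + 90 = 221, q_4 = 1*16 + 11 = 27.
  i=5: a_5=7, p_5 = 7*221 + 131 = 1678, q_5 = 7*27 + 16 = 205.
  i=6: a_6=1, p_6 = 1*1678 + 221 = 1899, q_6 = 1*205 + 27 = 232.
  i=7: a_7=1, p_7 = 1*1899 + 1678 = 3577, q_7 = 1*232 + 205 = 437.
  i=8: a_8=2, p_8 = 2*3577 + 1899 = 9053, q_8 = 2*437 + 232 = 1106.
  i=9: a_9=5, p_9 = 5*9053 + 3577 = 48842, q_9 = 5*1106 + 437 = 5967.
Check: 48842^2 - 67*5967^2 = 2385540964 - 2385540963 = 1, so (x, y) = (48842, 5967) solves the equation, and by the theorem it is the least positive solution.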